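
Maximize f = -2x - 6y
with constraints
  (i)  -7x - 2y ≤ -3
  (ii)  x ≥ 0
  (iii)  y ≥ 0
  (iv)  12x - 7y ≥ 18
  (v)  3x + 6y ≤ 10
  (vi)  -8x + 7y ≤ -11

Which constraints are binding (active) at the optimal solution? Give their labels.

(iii) and (iv)

Feasible corners and f = -2x - 6y:
  (3/2, 0) → f = -3
  (10/3, 0) → f = -20/3
  (7/4, 3/7) → f = -85/14
  (136/69, 47/69) → f = -554/69

The maximum is at (3/2, 0). Substituting into each constraint, equality holds for (iii) and (iv); the remaining constraints have slack.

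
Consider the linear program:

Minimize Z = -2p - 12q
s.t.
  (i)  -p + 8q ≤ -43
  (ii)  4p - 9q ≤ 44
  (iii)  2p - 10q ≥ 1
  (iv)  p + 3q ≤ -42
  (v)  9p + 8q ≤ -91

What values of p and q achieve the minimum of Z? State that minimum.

The feasible region is unbounded (it extends along (-9, -4), (-5, -1)), but Z strictly increases along every unbounded feasible direction, so there is no improving ray and the minimum is attained at a vertex.

The binding constraints are -p + 8q = -43 and p + 3q = -42.
Solving simultaneously gives p = -207/11, q = -85/11.

p = -207/11, q = -85/11, minimum Z = 1434/11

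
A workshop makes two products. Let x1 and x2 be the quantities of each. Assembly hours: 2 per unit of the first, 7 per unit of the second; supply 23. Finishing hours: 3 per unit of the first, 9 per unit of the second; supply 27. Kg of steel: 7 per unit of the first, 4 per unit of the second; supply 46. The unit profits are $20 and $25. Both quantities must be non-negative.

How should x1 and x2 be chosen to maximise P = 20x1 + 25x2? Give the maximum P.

Vertices and P = 20x1 + 25x2:
  (0, 0) → P = 0
  (0, 3) → P = 75
  (46/7, 0) → P = 920/7
  (6, 1) → P = 145

x1 = 6, x2 = 1, maximum P = 145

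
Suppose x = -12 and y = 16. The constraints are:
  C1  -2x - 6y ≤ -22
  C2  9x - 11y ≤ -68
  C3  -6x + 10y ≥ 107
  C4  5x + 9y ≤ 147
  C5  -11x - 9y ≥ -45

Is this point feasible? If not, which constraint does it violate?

feasible

C1: -72 ≤ -22 ✓
C2: -284 ≤ -68 ✓
C3: 232 ≥ 107 ✓
C4: 84 ≤ 147 ✓
C5: -12 ≥ -45 ✓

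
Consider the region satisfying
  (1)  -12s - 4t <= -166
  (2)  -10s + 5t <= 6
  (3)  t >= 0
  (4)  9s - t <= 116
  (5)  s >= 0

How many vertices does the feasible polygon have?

3

The feasible vertices (each the meet of two boundaries and inside every other half-plane) are:
  (403/50, 433/25)
  (105/8, 17/8)
  (586/35, 1214/35)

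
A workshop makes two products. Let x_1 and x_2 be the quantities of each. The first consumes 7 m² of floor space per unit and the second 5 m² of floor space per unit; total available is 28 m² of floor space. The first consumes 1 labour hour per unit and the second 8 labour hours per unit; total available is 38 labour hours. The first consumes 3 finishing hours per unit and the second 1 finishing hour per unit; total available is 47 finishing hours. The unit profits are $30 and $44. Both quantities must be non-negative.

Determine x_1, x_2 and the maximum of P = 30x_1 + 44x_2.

Corner points and P = 30x_1 + 44x_2:
  (0, 0) → P = 0
  (0, 19/4) → P = 209
  (4, 0) → P = 120
  (2/3, 14/3) → P = 676/3

The optimum lies where 7x_1 + 5x_2 = 28 and x_1 + 8x_2 = 38.
Solving simultaneously gives x_1 = 2/3, x_2 = 14/3.

x_1 = 2/3, x_2 = 14/3, maximum P = 676/3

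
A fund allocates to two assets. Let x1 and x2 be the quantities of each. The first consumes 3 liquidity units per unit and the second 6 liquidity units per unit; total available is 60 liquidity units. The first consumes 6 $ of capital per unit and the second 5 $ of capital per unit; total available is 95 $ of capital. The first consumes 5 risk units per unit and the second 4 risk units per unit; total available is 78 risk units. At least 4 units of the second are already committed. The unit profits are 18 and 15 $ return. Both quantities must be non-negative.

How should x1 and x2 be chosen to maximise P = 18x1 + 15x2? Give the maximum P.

x1 = 12, x2 = 4, maximum P = 276

Feasible corners and P = 18x1 + 15x2:
  (0, 10) → P = 150
  (0, 4) → P = 60
  (12, 4) → P = 276

At the optimal vertex, 3x1 + 6x2 = 60 and x2 = 4.
Solving simultaneously gives x1 = 12, x2 = 4.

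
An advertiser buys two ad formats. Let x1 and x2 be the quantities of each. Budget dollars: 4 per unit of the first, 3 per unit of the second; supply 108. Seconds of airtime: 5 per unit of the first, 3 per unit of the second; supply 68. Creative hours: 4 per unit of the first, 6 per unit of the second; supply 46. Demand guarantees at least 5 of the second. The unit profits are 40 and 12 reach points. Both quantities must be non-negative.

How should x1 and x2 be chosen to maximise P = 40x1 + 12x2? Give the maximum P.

At the optimal vertex, 4x1 + 6x2 = 46 and x2 = 5.
Solving simultaneously gives x1 = 4, x2 = 5.

x1 = 4, x2 = 5, maximum P = 220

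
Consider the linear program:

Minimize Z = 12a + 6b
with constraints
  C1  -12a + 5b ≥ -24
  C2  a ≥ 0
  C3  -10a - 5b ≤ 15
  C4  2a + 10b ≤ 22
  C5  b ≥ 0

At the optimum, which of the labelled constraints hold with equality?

C2 and C5

Vertices and Z = 12a + 6b:
  (35/13, 108/65) → Z = 2748/65
  (2, 0) → Z = 24
  (0, 11/5) → Z = 66/5
  (0, 0) → Z = 0

The minimum is at (0, 0). Substituting into each constraint, equality holds for C2 and C5; the remaining constraints have slack.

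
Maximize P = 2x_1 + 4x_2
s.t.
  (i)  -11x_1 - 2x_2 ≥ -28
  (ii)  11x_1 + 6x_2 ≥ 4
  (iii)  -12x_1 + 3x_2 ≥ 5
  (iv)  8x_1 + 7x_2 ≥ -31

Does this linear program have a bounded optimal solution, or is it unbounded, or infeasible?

unbounded

From the feasible point (74/57, 391/57), moving in the direction (-2, 11) keeps every constraint satisfied while P increases without bound.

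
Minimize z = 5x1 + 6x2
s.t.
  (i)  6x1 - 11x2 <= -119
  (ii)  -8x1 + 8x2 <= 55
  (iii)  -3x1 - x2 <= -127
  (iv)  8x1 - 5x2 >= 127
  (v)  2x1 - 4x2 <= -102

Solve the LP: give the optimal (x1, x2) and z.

Vertices and z = 5x1 + 6x2:
  (323, 187) → z = 2737
  (1291/24, 182/3) → z = 15191/24
  (509/11, 535/11) → z = 5755/11
The feasible region is unbounded (it extends along (1, 1), (11, 6)), but z strictly increases along every unbounded feasible direction, so there is no improving ray and the minimum is attained at a vertex.

At the optimal vertex, 8x1 - 5x2 = 127 and 2x1 - 4x2 = -102.
Solving simultaneously gives x1 = 509/11, x2 = 535/11.

x1 = 509/11, x2 = 535/11, minimum z = 5755/11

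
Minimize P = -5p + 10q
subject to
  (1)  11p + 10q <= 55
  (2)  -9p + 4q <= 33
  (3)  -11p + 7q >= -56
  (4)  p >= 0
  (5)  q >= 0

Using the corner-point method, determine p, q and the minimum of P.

p = 5, q = 0, minimum P = -25

Feasible corners and P = -5p + 10q:
  (0, 11/2) → P = 55
  (5, 0) → P = -25
  (0, 0) → P = 0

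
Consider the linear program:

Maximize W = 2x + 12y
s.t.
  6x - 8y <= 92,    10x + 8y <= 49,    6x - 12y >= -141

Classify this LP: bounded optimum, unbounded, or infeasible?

Corner points and W = 2x + 12y:
  (141/16, -313/64) → W = -657/16
  (-45/14, 71/7) → W = 807/7
The feasible region has finitely many vertices and no improving ray; the maximum is 807/7 at (-45/14, 71/7).

bounded optimum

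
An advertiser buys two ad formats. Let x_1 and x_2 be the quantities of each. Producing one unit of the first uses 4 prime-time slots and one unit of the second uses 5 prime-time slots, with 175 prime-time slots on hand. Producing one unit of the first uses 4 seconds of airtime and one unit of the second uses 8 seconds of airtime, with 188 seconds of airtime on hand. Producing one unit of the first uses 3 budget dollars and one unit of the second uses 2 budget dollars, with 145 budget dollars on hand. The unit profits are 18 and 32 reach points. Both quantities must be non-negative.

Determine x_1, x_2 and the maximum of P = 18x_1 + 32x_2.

Feasible corners and P = 18x_1 + 32x_2:
  (0, 0) → P = 0
  (0, 47/2) → P = 752
  (175/4, 0) → P = 1575/2
  (115/3, 13/3) → P = 2486/3

x_1 = 115/3, x_2 = 13/3, maximum P = 2486/3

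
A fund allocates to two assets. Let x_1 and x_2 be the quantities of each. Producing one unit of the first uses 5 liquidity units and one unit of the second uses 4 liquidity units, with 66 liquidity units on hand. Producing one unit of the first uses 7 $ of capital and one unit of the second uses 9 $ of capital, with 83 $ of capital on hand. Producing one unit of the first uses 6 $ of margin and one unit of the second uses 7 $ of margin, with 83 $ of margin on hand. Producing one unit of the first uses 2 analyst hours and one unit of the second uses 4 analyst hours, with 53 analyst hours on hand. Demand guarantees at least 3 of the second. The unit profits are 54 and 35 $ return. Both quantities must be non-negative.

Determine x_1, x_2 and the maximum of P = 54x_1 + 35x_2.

x_1 = 8, x_2 = 3, maximum P = 537

Corner points and P = 54x_1 + 35x_2:
  (0, 83/9) → P = 2905/9
  (0, 3) → P = 105
  (8, 3) → P = 537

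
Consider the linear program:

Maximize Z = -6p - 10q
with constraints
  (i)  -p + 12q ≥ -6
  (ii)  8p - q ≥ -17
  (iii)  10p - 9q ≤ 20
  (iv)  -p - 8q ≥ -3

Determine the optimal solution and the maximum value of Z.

Vertices and Z = -6p - 10q:
  (-42/19, -13/19) → Z = 382/19
  (62/37, -40/111) → Z = -716/111
  (-133/65, 41/65) → Z = 388/65
  (187/89, 10/89) → Z = -1222/89

The binding constraints are -p + 12q = -6 and 8p - q = -17.
Solving simultaneously gives p = -42/19, q = -13/19.

p = -42/19, q = -13/19, maximum Z = 382/19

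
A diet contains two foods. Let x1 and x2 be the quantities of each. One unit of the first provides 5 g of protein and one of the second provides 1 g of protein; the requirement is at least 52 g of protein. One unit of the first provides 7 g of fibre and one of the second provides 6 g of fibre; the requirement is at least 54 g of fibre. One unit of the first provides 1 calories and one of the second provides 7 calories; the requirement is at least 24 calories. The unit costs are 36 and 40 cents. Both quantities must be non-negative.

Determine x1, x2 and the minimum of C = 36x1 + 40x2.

The feasible region is unbounded (it extends along (0, 1), (1, 0)), but C strictly increases along every unbounded feasible direction, so there is no improving ray and the minimum is attained at a vertex.

x1 = 10, x2 = 2, minimum C = 440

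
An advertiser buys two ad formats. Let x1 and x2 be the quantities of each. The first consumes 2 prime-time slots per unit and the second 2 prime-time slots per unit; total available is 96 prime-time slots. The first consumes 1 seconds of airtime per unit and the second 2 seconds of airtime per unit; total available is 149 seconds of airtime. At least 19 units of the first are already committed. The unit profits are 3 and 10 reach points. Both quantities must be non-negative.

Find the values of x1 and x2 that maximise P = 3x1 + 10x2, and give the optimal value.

x1 = 19, x2 = 29, maximum P = 347

The binding constraints are 2x1 + 2x2 = 96 and x1 = 19.
Solving simultaneously gives x1 = 19, x2 = 29.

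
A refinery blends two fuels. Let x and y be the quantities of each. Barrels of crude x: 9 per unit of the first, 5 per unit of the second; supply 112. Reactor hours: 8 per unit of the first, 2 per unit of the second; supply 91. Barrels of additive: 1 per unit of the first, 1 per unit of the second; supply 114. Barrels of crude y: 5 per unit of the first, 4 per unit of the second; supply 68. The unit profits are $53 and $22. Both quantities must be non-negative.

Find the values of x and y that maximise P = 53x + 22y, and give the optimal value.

x = 21/2, y = 7/2, maximum P = 1267/2

Vertices and P = 53x + 22y:
  (0, 0) → P = 0
  (0, 17) → P = 374
  (91/8, 0) → P = 4823/8
  (21/2, 7/2) → P = 1267/2
  (108/11, 52/11) → P = 6868/11

The optimum lies where 9x + 5y = 112 and 8x + 2y = 91.
Solving simultaneously gives x = 21/2, y = 7/2.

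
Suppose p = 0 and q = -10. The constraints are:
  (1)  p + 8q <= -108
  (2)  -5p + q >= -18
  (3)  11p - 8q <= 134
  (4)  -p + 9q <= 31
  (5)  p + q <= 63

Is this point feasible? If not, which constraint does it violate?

Constraint (1): p + 8q = -80, which is not ≤ -108. All other constraints are satisfied.

not feasible — violates (1)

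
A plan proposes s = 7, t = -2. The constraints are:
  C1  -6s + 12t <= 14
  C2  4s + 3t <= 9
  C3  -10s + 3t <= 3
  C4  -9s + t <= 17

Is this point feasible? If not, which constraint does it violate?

Constraint C2: 4s + 3t = 22, which is not ≤ 9. All other constraints are satisfied.

not feasible — violates C2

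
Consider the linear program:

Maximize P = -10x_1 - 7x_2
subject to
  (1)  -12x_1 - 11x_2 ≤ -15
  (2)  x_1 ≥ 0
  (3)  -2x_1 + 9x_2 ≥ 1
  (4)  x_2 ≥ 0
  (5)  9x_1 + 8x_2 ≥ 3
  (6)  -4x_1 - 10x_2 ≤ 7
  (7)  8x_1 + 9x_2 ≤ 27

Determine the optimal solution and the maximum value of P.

x_1 = 0, x_2 = 15/11, maximum P = -105/11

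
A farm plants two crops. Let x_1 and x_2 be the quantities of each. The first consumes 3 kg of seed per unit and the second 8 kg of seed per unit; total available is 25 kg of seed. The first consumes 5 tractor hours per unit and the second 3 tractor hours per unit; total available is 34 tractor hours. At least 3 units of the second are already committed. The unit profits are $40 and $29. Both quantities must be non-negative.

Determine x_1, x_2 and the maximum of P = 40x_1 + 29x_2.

Feasible corners and P = 40x_1 + 29x_2:
  (0, 25/8) → P = 725/8
  (0, 3) → P = 87
  (1/3, 3) → P = 301/3

The binding constraints are 3x_1 + 8x_2 = 25 and x_2 = 3.
Solving simultaneously gives x_1 = 1/3, x_2 = 3.

x_1 = 1/3, x_2 = 3, maximum P = 301/3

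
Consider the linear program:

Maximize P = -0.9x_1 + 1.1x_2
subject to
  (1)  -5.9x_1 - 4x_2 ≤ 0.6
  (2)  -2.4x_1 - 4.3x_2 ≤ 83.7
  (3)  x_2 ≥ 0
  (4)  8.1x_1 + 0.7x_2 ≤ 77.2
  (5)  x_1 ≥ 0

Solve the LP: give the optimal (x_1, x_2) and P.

x_1 = 0, x_2 = 772/7, maximum P = 4246/35

Vertices and P = -0.9x_1 + 1.1x_2:
  (772/81, 0) → P = -386/45
  (0, 0) → P = 0
  (0, 772/7) → P = 4246/35

The binding constraints are 8.1x_1 + 0.7x_2 = 77.2 and x_1 = 0.
Solving simultaneously gives x_1 = 0, x_2 = 772/7.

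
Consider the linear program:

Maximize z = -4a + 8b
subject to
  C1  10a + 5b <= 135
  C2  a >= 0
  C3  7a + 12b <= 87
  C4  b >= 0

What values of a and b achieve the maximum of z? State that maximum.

a = 0, b = 29/4, maximum z = 58

Corner points and z = -4a + 8b:
  (0, 29/4) → z = 58
  (0, 0) → z = 0
  (87/7, 0) → z = -348/7

The optimum lies where a = 0 and 7a + 12b = 87.
Solving simultaneously gives a = 0, b = 29/4.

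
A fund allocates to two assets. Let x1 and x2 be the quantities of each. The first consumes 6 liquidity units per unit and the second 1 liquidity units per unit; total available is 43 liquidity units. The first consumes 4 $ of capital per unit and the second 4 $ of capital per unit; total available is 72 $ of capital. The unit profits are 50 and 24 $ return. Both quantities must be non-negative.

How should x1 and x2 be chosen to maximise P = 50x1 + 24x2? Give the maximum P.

The optimum lies where 6x1 + x2 = 43 and 4x1 + 4x2 = 72.
Solving simultaneously gives x1 = 5, x2 = 13.

x1 = 5, x2 = 13, maximum P = 562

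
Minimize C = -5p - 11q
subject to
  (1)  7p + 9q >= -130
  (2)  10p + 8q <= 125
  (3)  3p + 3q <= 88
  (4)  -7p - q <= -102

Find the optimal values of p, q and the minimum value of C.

p = 691/46, q = -145/46, minimum C = -930/23

Feasible corners and C = -5p - 11q:
  (2165/34, -2175/34) → C = 6550/17
  (131/7, -29) → C = 1578/7
  (691/46, -145/46) → C = -930/23

The binding constraints are 10p + 8q = 125 and -7p - q = -102.
Solving simultaneously gives p = 691/46, q = -145/46.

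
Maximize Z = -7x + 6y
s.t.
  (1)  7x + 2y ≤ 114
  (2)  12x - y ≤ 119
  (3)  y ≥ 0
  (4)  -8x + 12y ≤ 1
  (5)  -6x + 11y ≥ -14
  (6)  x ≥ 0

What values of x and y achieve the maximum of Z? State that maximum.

x = 0, y = 1/12, maximum Z = 1/2

Corner points and Z = -7x + 6y:
  (1429/136, 241/34) → Z = -4219/136
  (185/18, 13/3) → Z = -827/18
  (7/3, 0) → Z = -49/3
  (0, 0) → Z = 0
  (0, 1/12) → Z = 1/2

The binding constraints are -8x + 12y = 1 and x = 0.
Solving simultaneously gives x = 0, y = 1/12.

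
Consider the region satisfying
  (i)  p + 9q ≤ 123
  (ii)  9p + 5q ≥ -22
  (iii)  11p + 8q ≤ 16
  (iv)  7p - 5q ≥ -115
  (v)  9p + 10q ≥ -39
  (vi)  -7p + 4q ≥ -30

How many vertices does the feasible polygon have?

The feasible vertices (each the meet of two boundaries and inside every other half-plane) are:
  (-137/16, 881/80)
  (-5/9, -17/5)
  (-280/37, 459/37)
  (76/25, -109/50)
  (72/53, -543/106)

5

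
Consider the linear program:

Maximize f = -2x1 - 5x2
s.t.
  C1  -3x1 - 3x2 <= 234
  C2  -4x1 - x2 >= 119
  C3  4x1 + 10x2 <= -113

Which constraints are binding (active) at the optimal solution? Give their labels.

C1 and C2

Feasible corners and f = -2x1 - 5x2:
  (-41/3, -193/3) → f = 349
  (-667/6, 199/6) → f = 113/2
  (-359/12, 2/3) → f = 113/2

The maximum is at (-41/3, -193/3). Substituting into each constraint, equality holds for C1 and C2; the remaining constraints have slack.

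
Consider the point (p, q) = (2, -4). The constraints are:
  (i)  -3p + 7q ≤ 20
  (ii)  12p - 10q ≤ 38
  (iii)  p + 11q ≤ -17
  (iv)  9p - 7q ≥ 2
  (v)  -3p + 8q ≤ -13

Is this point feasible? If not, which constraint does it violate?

not feasible — violates (ii)

Constraint (ii): 12p - 10q = 64, which is not ≤ 38. All other constraints are satisfied.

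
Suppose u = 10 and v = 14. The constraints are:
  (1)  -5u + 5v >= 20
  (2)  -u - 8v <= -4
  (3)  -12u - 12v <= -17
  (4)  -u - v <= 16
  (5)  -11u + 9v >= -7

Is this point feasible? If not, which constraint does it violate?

feasible

(1): 20 ≥ 20 ✓
(2): -122 ≤ -4 ✓
(3): -288 ≤ -17 ✓
(4): -24 ≤ 16 ✓
(5): 16 ≥ -7 ✓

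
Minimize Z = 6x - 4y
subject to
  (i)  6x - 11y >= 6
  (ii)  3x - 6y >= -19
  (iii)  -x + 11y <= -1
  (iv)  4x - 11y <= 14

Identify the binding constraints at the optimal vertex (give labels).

Vertices and Z = 6x - 4y:
  (1, 0) → Z = 6
  (-4, -30/11) → Z = -144/11
  (13/3, 10/33) → Z = 818/33

The minimum is at (-4, -30/11). Substituting into each constraint, equality holds for (i) and (iv); the remaining constraints have slack.

(i) and (iv)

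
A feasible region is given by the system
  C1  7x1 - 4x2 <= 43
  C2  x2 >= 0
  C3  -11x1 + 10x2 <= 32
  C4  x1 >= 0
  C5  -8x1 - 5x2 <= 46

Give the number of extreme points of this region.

Pairwise boundary intersections that survive every other constraint:
  (43/7, 0)
  (279/13, 697/26)
  (0, 0)
  (0, 16/5)

4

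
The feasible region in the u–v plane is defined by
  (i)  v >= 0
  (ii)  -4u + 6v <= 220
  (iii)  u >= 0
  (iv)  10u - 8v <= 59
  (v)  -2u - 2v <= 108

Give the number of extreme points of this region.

Pairwise boundary intersections that survive every other constraint:
  (0, 0)
  (59/10, 0)
  (0, 110/3)
  (151/2, 87)

4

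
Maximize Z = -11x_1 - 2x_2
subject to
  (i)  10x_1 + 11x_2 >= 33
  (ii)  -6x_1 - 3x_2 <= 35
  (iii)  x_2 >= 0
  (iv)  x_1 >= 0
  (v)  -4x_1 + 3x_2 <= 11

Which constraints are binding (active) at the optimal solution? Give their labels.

Corner points and Z = -11x_1 - 2x_2:
  (33/10, 0) → Z = -363/10
  (0, 3) → Z = -6
  (0, 11/3) → Z = -22/3
The feasible region is unbounded (it extends along (3, 4), (1, 0)), but Z strictly decreases along every unbounded feasible direction, so there is no improving ray and the maximum is attained at a vertex.

The maximum is at (0, 3). Substituting into each constraint, equality holds for (i) and (iv); the remaining constraints have slack.

(i) and (iv)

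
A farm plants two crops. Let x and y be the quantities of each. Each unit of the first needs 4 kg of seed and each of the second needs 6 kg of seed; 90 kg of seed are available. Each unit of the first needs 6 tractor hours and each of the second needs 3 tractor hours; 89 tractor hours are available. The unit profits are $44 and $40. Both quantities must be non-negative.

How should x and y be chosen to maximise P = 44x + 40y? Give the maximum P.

Extreme points and P = 44x + 40y:
  (0, 0) → P = 0
  (0, 15) → P = 600
  (89/6, 0) → P = 1958/3
  (11, 23/3) → P = 2372/3

x = 11, y = 23/3, maximum P = 2372/3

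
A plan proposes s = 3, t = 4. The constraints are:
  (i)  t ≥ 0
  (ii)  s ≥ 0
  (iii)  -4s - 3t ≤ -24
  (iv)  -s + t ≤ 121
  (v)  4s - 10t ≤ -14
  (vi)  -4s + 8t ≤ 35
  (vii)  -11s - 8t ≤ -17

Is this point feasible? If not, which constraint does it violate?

feasible

(i): 4 ≥ 0 ✓
(ii): 3 ≥ 0 ✓
(iii): -24 ≤ -24 ✓
(iv): 1 ≤ 121 ✓
(v): -28 ≤ -14 ✓
(vi): 20 ≤ 35 ✓
(vii): -65 ≤ -17 ✓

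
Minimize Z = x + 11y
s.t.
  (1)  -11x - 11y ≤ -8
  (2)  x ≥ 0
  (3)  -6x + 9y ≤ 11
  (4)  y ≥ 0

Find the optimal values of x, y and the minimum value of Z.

x = 8/11, y = 0, minimum Z = 8/11

Corner points and Z = x + 11y:
  (0, 8/11) → Z = 8
  (8/11, 0) → Z = 8/11
  (0, 11/9) → Z = 121/9
The feasible region is unbounded (it extends along (3, 2), (1, 0)), but Z strictly increases along every unbounded feasible direction, so there is no improving ray and the minimum is attained at a vertex.

At the optimal vertex, -11x - 11y = -8 and y = 0.
Solving simultaneously gives x = 8/11, y = 0.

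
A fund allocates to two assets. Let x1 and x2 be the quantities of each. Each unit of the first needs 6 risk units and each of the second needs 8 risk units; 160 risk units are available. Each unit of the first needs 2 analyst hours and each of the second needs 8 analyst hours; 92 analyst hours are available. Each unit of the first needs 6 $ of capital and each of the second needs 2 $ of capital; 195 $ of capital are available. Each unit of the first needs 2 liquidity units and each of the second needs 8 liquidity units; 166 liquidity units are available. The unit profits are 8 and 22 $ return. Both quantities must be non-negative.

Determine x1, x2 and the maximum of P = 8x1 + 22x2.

Vertices and P = 8x1 + 22x2:
  (0, 0) → P = 0
  (0, 23/2) → P = 253
  (80/3, 0) → P = 640/3
  (17, 29/4) → P = 591/2

x1 = 17, x2 = 29/4, maximum P = 591/2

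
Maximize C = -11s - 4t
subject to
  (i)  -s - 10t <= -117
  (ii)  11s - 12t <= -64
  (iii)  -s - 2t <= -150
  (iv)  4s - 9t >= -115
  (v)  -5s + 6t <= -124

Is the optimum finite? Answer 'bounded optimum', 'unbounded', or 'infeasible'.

The boundaries -s - 10t = -117 and -s - 2t = -150 meet at (633/4, -33/8), but that point violates 11s - 12t ≤ -64. Every candidate vertex is excluded by some other constraint, so the feasible region is empty.

infeasible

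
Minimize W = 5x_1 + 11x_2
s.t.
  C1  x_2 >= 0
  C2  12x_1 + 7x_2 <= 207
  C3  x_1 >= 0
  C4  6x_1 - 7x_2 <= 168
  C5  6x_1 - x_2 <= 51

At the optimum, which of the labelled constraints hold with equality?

Corner points and W = 5x_1 + 11x_2:
  (0, 0) → W = 0
  (17/2, 0) → W = 85/2
  (0, 207/7) → W = 2277/7
  (94/9, 35/3) → W = 1625/9

The minimum is at (0, 0). Substituting into each constraint, equality holds for C1 and C3; the remaining constraints have slack.

C1 and C3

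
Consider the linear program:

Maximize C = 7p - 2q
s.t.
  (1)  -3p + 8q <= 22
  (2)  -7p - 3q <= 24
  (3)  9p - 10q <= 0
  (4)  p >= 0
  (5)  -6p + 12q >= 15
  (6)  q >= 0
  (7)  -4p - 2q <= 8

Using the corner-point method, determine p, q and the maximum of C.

Vertices and C = 7p - 2q:
  (110/21, 33/7) → C = 572/21
  (0, 11/4) → C = -11/2
  (25/8, 45/16) → C = 65/4
  (0, 5/4) → C = -5/2

The optimum lies where -3p + 8q = 22 and 9p - 10q = 0.
Solving simultaneously gives p = 110/21, q = 33/7.

p = 110/21, q = 33/7, maximum C = 572/21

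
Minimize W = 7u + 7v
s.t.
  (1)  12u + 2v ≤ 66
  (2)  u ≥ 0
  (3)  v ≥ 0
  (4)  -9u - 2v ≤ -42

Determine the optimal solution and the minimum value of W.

u = 14/3, v = 0, minimum W = 98/3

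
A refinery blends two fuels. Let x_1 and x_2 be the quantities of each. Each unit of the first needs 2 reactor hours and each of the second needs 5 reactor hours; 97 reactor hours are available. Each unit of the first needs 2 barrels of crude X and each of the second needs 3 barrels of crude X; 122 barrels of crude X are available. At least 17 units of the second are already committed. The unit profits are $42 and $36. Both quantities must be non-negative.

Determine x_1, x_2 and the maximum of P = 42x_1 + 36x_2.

x_1 = 6, x_2 = 17, maximum P = 864

The binding constraints are 2x_1 + 5x_2 = 97 and x_2 = 17.
Solving simultaneously gives x_1 = 6, x_2 = 17.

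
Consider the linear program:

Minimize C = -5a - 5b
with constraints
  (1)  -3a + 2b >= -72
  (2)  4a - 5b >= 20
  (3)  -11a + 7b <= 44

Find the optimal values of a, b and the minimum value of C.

a = 320/7, b = 228/7, minimum C = -2740/7

Vertices and C = -5a - 5b:
  (320/7, 228/7) → C = -2740/7
  (-592, -924) → C = 7580
  (-40/3, -44/3) → C = 140

The binding constraints are -3a + 2b = -72 and 4a - 5b = 20.
Solving simultaneously gives a = 320/7, b = 228/7.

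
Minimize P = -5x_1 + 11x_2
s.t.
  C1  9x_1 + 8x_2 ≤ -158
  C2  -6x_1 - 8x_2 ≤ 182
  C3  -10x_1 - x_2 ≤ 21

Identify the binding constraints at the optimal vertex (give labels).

C1 and C2

Extreme points and P = -5x_1 + 11x_2:
  (8, -115/4) → P = -1425/4
  (-10/71, -1391/71) → P = -15251/71
  (7/37, -847/37) → P = -9352/37

The minimum is at (8, -115/4). Substituting into each constraint, equality holds for C1 and C2; the remaining constraints have slack.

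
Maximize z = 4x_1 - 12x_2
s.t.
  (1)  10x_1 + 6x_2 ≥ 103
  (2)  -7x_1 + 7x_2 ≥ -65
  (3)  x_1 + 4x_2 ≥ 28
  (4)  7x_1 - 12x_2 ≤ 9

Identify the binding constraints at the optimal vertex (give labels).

(3) and (4)

Feasible corners and z = 4x_1 - 12x_2:
  (122/17, 177/34) → z = -574/17
  (717/35, 56/5) → z = -1836/35
  (93/10, 187/40) → z = -189/10
The feasible region is unbounded (it extends along (1, 1), (-3, 5)), but z strictly decreases along every unbounded feasible direction, so there is no improving ray and the maximum is attained at a vertex.

The maximum is at (93/10, 187/40). Substituting into each constraint, equality holds for (3) and (4); the remaining constraints have slack.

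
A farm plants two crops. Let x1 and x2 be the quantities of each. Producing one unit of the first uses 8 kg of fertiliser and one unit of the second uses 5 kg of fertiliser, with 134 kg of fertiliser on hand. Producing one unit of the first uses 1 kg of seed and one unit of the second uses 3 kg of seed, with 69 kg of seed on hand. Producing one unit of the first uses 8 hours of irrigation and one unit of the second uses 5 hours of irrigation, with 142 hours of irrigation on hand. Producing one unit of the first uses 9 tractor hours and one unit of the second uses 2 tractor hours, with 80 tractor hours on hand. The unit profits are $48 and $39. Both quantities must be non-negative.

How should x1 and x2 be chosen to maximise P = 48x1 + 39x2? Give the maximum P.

x1 = 3, x2 = 22, maximum P = 1002

Vertices and P = 48x1 + 39x2:
  (0, 0) → P = 0
  (0, 23) → P = 897
  (80/9, 0) → P = 1280/3
  (3, 22) → P = 1002
  (132/29, 566/29) → P = 28410/29

The binding constraints are 8x1 + 5x2 = 134 and x1 + 3x2 = 69.
Solving simultaneously gives x1 = 3, x2 = 22.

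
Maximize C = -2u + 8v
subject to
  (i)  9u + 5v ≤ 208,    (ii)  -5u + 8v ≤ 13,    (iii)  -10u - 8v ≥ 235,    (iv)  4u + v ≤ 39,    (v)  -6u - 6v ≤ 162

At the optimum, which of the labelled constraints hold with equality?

(ii) and (iii)

Feasible corners and C = -2u + 8v:
  (-248/15, -209/24) → C = -183/5
  (-229/13, -122/13) → C = -518/13
  (-19/2, -35/2) → C = -121

The maximum is at (-248/15, -209/24). Substituting into each constraint, equality holds for (ii) and (iii); the remaining constraints have slack.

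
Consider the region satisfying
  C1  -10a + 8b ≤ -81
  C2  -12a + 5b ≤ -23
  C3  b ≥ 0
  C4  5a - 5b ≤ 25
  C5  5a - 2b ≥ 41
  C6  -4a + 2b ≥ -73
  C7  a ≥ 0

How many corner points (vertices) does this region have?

The feasible vertices (each the meet of two boundaries and inside every other half-plane) are:
  (41/2, 31/2)
  (211/6, 203/6)
  (63/2, 53/2)

3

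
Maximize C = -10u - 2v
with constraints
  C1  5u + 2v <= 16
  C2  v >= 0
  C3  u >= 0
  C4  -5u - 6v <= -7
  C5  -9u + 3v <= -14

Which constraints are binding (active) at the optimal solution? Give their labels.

Extreme points and C = -10u - 2v:
  (16/5, 0) → C = -32
  (76/33, 74/33) → C = -908/33
  (14/9, 0) → C = -140/9

The maximum is at (14/9, 0). Substituting into each constraint, equality holds for C2 and C5; the remaining constraints have slack.

C2 and C5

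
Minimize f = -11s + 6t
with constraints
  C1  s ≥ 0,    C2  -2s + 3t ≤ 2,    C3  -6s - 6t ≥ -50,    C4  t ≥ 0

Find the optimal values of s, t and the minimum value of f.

Vertices and f = -11s + 6t:
  (0, 2/3) → f = 4
  (0, 0) → f = 0
  (23/5, 56/15) → f = -141/5
  (25/3, 0) → f = -275/3

The optimum lies where -6s - 6t = -50 and t = 0.
Solving simultaneously gives s = 25/3, t = 0.

s = 25/3, t = 0, minimum f = -275/3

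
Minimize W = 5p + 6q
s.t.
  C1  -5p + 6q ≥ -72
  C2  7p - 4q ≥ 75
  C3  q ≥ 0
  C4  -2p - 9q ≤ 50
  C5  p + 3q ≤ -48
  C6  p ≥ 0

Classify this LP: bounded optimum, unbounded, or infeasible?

The boundaries -5p + 6q = -72 and q = 0 meet at (72/5, 0), but that point violates p + 3q ≤ -48. Every candidate vertex is excluded by some other constraint, so the feasible region is empty.

infeasible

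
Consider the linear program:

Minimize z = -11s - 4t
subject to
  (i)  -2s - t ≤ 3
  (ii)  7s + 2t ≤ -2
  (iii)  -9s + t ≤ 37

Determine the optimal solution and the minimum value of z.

The binding constraints are 7s + 2t = -2 and -9s + t = 37.
Solving simultaneously gives s = -76/25, t = 241/25.

s = -76/25, t = 241/25, minimum z = -128/25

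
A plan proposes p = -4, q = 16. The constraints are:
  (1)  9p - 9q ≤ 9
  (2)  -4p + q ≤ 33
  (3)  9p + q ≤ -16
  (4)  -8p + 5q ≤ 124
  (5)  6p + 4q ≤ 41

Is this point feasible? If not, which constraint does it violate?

feasible

(1): -180 ≤ 9 ✓
(2): 32 ≤ 33 ✓
(3): -20 ≤ -16 ✓
(4): 112 ≤ 124 ✓
(5): 40 ≤ 41 ✓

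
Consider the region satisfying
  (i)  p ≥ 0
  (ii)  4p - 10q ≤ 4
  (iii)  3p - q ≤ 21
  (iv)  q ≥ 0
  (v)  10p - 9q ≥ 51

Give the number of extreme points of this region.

3

Intersecting each pair of boundary lines and keeping only the points that satisfy every inequality leaves:
  (103/13, 36/13)
  (237/32, 41/16)
  (138/17, 57/17)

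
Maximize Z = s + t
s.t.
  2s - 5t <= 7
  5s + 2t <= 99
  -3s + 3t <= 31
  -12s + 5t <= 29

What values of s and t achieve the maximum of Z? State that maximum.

Corner points and Z = s + t:
  (509/29, 163/29) → Z = 672/29
  (-18/5, -71/25) → Z = -161/25
  (235/21, 452/21) → Z = 229/7
  (68/21, 95/7) → Z = 353/21

At the optimal vertex, 5s + 2t = 99 and -3s + 3t = 31.
Solving simultaneously gives s = 235/21, t = 452/21.

s = 235/21, t = 452/21, maximum Z = 229/7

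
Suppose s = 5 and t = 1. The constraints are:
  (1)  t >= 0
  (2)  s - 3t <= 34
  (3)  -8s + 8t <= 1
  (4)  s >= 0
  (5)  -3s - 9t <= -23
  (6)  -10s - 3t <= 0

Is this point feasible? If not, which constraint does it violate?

(1): 1 ≥ 0 ✓
(2): 2 ≤ 34 ✓
(3): -32 ≤ 1 ✓
(4): 5 ≥ 0 ✓
(5): -24 ≤ -23 ✓
(6): -53 ≤ 0 ✓

feasible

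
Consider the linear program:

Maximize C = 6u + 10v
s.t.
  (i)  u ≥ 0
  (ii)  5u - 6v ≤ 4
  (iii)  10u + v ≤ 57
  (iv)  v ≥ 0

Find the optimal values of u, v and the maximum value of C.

At the optimal vertex, u = 0 and 10u + v = 57.
Solving simultaneously gives u = 0, v = 57.

u = 0, v = 57, maximum C = 570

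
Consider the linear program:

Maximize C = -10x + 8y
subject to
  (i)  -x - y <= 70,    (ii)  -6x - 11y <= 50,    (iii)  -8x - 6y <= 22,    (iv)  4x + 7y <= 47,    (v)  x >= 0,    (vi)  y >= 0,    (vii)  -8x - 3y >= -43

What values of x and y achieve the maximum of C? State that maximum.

Feasible corners and C = -10x + 8y:
  (0, 47/7) → C = 376/7
  (40/11, 51/11) → C = 8/11
  (0, 0) → C = 0
  (43/8, 0) → C = -215/4

x = 0, y = 47/7, maximum C = 376/7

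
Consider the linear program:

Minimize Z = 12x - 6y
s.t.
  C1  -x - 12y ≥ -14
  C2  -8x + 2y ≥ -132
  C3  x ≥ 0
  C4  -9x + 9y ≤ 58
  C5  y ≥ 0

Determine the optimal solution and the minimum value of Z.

x = 0, y = 7/6, minimum Z = -7

At the optimal vertex, -x - 12y = -14 and x = 0.
Solving simultaneously gives x = 0, y = 7/6.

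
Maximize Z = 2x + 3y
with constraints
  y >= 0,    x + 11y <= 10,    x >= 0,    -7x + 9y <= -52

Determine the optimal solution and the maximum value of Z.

x = 10, y = 0, maximum Z = 20

Vertices and Z = 2x + 3y:
  (10, 0) → Z = 20
  (52/7, 0) → Z = 104/7
  (331/43, 9/43) → Z = 689/43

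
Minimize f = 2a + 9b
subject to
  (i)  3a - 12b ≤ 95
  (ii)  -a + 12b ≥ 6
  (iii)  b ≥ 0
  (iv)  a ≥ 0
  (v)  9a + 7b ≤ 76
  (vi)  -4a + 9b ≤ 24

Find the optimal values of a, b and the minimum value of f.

a = 0, b = 1/2, minimum f = 9/2

At the optimal vertex, -a + 12b = 6 and a = 0.
Solving simultaneously gives a = 0, b = 1/2.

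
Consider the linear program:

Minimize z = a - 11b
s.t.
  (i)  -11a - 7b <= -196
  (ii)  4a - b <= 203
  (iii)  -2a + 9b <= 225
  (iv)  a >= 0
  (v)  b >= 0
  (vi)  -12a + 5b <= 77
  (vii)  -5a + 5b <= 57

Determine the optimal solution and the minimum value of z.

The optimum lies where 4a - b = 203 and -2a + 9b = 225.
Solving simultaneously gives a = 1026/17, b = 653/17.

a = 1026/17, b = 653/17, minimum z = -6157/17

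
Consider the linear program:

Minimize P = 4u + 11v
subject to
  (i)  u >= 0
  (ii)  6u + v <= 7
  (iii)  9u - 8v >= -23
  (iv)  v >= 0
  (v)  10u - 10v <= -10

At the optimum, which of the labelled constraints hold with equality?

Vertices and P = 4u + 11v:
  (0, 23/8) → P = 253/8
  (0, 1) → P = 11
  (11/19, 67/19) → P = 781/19
  (6/7, 13/7) → P = 167/7

The minimum is at (0, 1). Substituting into each constraint, equality holds for (i) and (v); the remaining constraints have slack.

(i) and (v)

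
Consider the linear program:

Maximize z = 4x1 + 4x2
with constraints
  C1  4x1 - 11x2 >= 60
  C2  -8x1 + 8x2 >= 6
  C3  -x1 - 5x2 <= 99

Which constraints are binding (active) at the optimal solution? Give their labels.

C1 and C2

Extreme points and z = 4x1 + 4x2:
  (-39/4, -9) → z = -75
  (-789/31, -456/31) → z = -4980/31
  (-137/8, -131/8) → z = -134

The maximum is at (-39/4, -9). Substituting into each constraint, equality holds for C1 and C2; the remaining constraints have slack.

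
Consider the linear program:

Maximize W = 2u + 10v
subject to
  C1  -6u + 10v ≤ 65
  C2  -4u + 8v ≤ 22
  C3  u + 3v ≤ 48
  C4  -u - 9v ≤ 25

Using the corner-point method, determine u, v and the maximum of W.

u = 159/10, v = 107/10, maximum W = 694/5

Vertices and W = 2u + 10v:
  (159/10, 107/10) → W = 694/5
  (-199/22, -39/22) → W = -394/11
  (169/2, -73/6) → W = 142/3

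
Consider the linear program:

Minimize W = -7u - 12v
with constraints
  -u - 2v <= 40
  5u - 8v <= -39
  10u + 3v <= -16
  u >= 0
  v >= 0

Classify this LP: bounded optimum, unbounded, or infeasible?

The boundaries -u - 2v = 40 and v = 0 meet at (-40, 0), but that point violates u ≥ 0. Every candidate vertex is excluded by some other constraint, so the feasible region is empty.

infeasible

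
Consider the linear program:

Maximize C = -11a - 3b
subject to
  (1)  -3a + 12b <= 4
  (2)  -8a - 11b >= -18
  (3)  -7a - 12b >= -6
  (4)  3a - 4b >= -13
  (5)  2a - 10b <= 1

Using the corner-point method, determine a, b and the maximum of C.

Corner points and C = -11a - 3b:
  (1/5, 23/60) → C = -67/20
  (-35/6, -9/8) → C = 1621/24
  (36/47, 5/94) → C = -807/94
  (-67/11, -29/22) → C = 1561/22

a = -67/11, b = -29/22, maximum C = 1561/22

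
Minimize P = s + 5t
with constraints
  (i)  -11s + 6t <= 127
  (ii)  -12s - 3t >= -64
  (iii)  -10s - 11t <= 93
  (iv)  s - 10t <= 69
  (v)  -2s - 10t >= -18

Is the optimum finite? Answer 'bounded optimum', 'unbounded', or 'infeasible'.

Vertices and P = s + 5t:
  (-1955/181, 247/181) → P = -720/181
  (-581/61, 226/61) → P = 9
  (847/123, -764/123) → P = -991/41
  (293/57, 44/57) → P = 9
  (-57/37, -261/37) → P = -1362/37
The feasible region has finitely many vertices and no improving ray; the minimum is -1362/37 at (-57/37, -261/37).

bounded optimum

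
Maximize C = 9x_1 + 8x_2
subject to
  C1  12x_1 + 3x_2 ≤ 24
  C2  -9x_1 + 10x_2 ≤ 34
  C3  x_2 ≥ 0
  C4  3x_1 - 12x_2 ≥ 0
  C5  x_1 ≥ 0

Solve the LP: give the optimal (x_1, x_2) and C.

Extreme points and C = 9x_1 + 8x_2:
  (2, 0) → C = 18
  (32/17, 8/17) → C = 352/17
  (0, 0) → C = 0

The binding constraints are 12x_1 + 3x_2 = 24 and 3x_1 - 12x_2 = 0.
Solving simultaneously gives x_1 = 32/17, x_2 = 8/17.

x_1 = 32/17, x_2 = 8/17, maximum C = 352/17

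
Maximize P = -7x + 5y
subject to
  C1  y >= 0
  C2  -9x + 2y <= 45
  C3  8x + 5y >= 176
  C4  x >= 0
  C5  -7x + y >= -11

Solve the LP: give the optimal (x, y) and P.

x = 67/5, y = 414/5, maximum P = 1601/5

Vertices and P = -7x + 5y:
  (127/61, 1944/61) → P = 8831/61
  (67/5, 414/5) → P = 1601/5
  (231/43, 1144/43) → P = 4103/43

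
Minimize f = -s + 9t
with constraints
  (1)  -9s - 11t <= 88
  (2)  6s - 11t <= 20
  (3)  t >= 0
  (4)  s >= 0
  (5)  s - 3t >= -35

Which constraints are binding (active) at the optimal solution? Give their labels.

(2) and (3)

Feasible corners and f = -s + 9t:
  (10/3, 0) → f = -10/3
  (445/7, 230/7) → f = 1625/7
  (0, 0) → f = 0
  (0, 35/3) → f = 105

The minimum is at (10/3, 0). Substituting into each constraint, equality holds for (2) and (3); the remaining constraints have slack.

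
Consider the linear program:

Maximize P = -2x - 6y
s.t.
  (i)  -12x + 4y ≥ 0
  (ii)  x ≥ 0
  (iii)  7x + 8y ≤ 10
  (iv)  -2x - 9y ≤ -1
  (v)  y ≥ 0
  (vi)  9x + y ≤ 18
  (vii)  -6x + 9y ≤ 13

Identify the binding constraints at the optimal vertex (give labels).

(ii) and (iv)

Feasible corners and P = -2x - 6y:
  (10/31, 30/31) → P = -200/31
  (1/29, 3/29) → P = -20/29
  (0, 5/4) → P = -15/2
  (0, 1/9) → P = -2/3

The maximum is at (0, 1/9). Substituting into each constraint, equality holds for (ii) and (iv); the remaining constraints have slack.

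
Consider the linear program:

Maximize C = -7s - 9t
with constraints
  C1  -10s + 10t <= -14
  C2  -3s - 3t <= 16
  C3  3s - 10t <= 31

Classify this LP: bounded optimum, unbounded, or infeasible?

bounded optimum

Vertices and C = -7s - 9t:
  (-59/30, -101/30) → C = 661/15
  (-67/39, -47/13) → C = 1738/39
The feasible region has finitely many vertices and no improving ray; the maximum is 1738/39 at (-67/39, -47/13).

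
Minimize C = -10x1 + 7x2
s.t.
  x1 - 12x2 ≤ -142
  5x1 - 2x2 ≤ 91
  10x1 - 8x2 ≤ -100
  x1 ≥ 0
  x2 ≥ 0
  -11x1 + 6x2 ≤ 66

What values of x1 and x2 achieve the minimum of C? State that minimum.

x1 = 232/5, x2 = 141/2, minimum C = 59/2

Corner points and C = -10x1 + 7x2:
  (232/5, 141/2) → C = 59/2
  (339/4, 1331/8) → C = 2537/8
  (18/7, 110/7) → C = 590/7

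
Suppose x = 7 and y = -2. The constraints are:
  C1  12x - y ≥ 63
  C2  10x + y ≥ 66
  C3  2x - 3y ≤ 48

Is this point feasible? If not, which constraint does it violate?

C1: 86 ≥ 63 ✓
C2: 68 ≥ 66 ✓
C3: 20 ≤ 48 ✓

feasible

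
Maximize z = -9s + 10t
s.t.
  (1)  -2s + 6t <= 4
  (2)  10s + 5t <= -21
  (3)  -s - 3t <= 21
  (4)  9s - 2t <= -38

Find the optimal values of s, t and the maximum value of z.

s = -23/2, t = -19/6, maximum z = 431/6

Feasible corners and z = -9s + 10t:
  (-23/2, -19/6) → z = 431/6
  (-22/5, -4/5) → z = 158/5
  (-156/29, -151/29) → z = -106/29

The optimum lies where -2s + 6t = 4 and -s - 3t = 21.
Solving simultaneously gives s = -23/2, t = -19/6.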